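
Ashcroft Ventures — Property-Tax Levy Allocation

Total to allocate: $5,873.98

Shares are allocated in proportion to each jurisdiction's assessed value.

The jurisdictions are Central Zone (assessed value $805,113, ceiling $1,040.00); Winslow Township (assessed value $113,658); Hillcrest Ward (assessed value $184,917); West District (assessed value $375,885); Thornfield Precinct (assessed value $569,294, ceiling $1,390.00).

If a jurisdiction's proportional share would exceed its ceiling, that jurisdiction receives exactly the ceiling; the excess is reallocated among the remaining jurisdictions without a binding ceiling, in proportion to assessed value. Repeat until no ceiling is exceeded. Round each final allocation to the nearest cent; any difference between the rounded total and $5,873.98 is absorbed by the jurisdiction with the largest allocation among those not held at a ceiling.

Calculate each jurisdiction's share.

Total assessed value = 2,048,867.
Unconstrained shares: Central Zone 2,308.2112; Winslow Township 325.8507; Hillcrest Ward 530.1461; West District 1,077.6400; Thornfield Precinct 1,632.1321.
Capped: Central Zone ($1,040.00), Thornfield Precinct ($1,390.00); balance $3,443.98 reallocated over remaining assessed value 674,460.
Remaining shares: Winslow Township 580.3693 → $580.37; Hillcrest Ward 944.2375 → $944.24; West District 1,919.3732 → $1,919.37.

Central Zone: $1,040.00 | Winslow Township: $580.37 | Hillcrest Ward: $944.24 | West District: $1,919.37 | Thornfield Precinct: $1,390.00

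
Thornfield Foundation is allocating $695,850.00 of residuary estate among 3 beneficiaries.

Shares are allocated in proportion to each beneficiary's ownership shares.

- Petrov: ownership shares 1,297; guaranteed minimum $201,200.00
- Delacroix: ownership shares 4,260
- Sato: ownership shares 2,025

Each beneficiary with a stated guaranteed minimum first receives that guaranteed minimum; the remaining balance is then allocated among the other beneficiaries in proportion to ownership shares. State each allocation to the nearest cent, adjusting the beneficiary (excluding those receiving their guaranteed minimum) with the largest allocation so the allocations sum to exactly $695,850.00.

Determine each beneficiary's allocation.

Petrov: $201,200.00 · Delacroix: $335,275.89 · Sato: $159,374.11

Minimums first: Petrov $201,200.00. Balance $494,650.00.
Balance split over remaining ownership shares 6,285: Delacroix 335,275.89499 → $335,275.89; Sato 159,374.10501 → $159,374.11.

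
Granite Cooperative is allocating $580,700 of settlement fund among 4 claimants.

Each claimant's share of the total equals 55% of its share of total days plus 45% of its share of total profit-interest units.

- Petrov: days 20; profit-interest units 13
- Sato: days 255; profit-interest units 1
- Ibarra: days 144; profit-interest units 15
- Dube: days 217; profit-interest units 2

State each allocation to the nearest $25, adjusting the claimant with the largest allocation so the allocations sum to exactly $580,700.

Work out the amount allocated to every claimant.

Petrov: $119,625 | Sato: $136,475 | Ibarra: $198,775 | Dube: $125,825

Totals — days 636, profit-interest units 31.
Blended shares (55% days + 45% profit-interest units): Petrov 0.2060; Sato 0.2350; Ibarra 0.3423; Dube 0.2167.
Unrounded shares: Petrov 119,627.26; Sato 136,484.82; Ibarra 198,756.33; Dube 125,831.59.
Rounded to nearest $25: Petrov $119,625; Sato $136,475; Ibarra $198,750; Dube $125,825. Sum = $580,675.
Difference $580,700 − $580,675 = +$25 applied to largest allocation (Ibarra): Ibarra becomes $198,775.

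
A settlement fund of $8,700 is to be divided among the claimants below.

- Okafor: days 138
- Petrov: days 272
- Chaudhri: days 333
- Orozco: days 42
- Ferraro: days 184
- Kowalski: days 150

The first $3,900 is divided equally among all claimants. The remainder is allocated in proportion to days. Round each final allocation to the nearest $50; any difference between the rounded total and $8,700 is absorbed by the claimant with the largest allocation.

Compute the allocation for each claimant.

Okafor: $1,250 | Petrov: $1,800 | Chaudhri: $2,050 | Orozco: $850 | Ferraro: $1,450 | Kowalski: $1,300

First tranche $3,900 split equally: $650 each.
Remainder $4,800 by days (total 1,119): Okafor 591.96 → $600; Petrov 1,166.76 → $1,150; Chaudhri 1,428.42 → $1,450; Orozco 180.16 → $200; Ferraro 789.28 → $800; Kowalski 643.43 → $650.
Rounding difference −$50 on remainder applied to Chaudhri.
Totals: Okafor $650 + $600 = $1,250; Petrov $650 + $1,150 = $1,800; Chaudhri $650 + $1,400 = $2,050; Orozco $650 + $200 = $850; Ferraro $650 + $800 = $1,450; Kowalski $650 + $650 = $1,300.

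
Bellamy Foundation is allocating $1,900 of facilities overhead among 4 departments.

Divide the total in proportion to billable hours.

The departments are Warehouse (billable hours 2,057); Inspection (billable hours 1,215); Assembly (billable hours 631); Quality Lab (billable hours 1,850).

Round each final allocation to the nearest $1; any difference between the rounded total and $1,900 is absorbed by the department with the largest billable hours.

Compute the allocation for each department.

Warehouse: $680 · Inspection: $401 · Assembly: $208 · Quality Lab: $611

Total billable hours = 5,753.
Pro-rata amounts: Warehouse 2,057/5,753 × $1,900 = 679.35; Inspection 1,215/5,753 × $1,900 = 401.27; Assembly 631/5,753 × $1,900 = 208.40; Quality Lab 1,850/5,753 × $1,900 = 610.99.
After rounding ($1): Warehouse $679; Inspection $401; Assembly $208; Quality Lab $611. Sum = $1,899.
Difference $1,900 − $1,899 = +$1 applied to largest billable hours (Warehouse): Warehouse becomes $680.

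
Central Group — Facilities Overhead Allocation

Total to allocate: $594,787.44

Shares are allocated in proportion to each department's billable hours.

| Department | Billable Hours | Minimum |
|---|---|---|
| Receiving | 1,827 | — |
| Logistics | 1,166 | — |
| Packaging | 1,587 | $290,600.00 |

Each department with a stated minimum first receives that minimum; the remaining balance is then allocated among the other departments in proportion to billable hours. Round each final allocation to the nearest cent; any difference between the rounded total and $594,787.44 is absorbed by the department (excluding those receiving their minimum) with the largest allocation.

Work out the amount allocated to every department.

Receiving: $185,683.41; Logistics: $118,504.03; Packaging: $290,600.00

Minimums first: Packaging $290,600.00. Balance $304,187.44.
Balance split over remaining billable hours 2,993: Receiving 185,683.4123 → $185,683.41; Logistics 118,504.0277 → $118,504.03.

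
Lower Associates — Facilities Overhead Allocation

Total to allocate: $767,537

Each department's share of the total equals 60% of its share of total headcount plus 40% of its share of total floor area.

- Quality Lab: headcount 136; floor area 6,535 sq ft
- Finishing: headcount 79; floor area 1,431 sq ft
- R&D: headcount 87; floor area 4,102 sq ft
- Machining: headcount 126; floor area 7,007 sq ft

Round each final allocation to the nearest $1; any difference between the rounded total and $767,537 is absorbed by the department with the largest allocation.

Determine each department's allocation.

Totals — headcount 428, floor area 19,075.
Blended shares (60% headcount + 40% floor area): Quality Lab 0.3277; Finishing 0.1408; R&D 0.2080; Machining 0.3236.
Unrounded shares: Quality Lab 251,515.90; Finishing 108,035.08; R&D 159,633.09; Machining 248,352.94.
Rounded to nearest $1: Quality Lab $251,516; Finishing $108,035; R&D $159,633; Machining $248,353. Sum = $767,537.
Rounded total matches; no reconciliation needed.

Quality Lab: $251,516 | Finishing: $108,035 | R&D: $159,633 | Machining: $248,353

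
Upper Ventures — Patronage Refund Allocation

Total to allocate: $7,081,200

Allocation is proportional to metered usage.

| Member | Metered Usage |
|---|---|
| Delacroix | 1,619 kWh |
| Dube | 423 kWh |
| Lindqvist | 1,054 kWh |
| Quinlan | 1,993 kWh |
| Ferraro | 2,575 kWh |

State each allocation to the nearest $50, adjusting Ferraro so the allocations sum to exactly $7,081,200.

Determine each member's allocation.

Sum of metered usage: 7,664.
Proportional shares: Delacroix 1,619/7,664 × $7,081,200 = 1,495,885.02; Dube 423/7,664 × $7,081,200 = 390,833.46; Lindqvist 1,054/7,664 × $7,081,200 = 973,849.79; Quinlan 1,993/7,664 × $7,081,200 = 1,841,444.62; Ferraro 2,575/7,664 × $7,081,200 = 2,379,187.11.
After rounding ($50): Delacroix $1,495,900; Dube $390,850; Lindqvist $973,850; Quinlan $1,841,450; Ferraro $2,379,200. Sum = $7,081,250.
Difference $7,081,200 − $7,081,250 = −$50 applied to Ferraro: Ferraro becomes $2,379,150.

Delacroix: $1,495,900 · Dube: $390,850 · Lindqvist: $973,850 · Quinlan: $1,841,450 · Ferraro: $2,379,150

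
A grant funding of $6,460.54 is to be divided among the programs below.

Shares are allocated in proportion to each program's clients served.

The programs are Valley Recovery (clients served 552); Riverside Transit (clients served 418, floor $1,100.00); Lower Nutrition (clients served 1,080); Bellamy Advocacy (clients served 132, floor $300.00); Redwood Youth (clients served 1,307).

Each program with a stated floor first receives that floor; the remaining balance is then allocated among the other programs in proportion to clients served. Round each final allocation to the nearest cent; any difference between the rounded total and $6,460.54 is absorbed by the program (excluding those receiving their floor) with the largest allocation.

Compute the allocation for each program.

Fund the minimums — Riverside Transit $1,100.00; Bellamy Advocacy $300.00. Residual $5,060.54.
Residual split over remaining clients served 2,939: Valley Recovery 950.4655 → $950.47; Lower Nutrition 1,859.6064 → $1,859.61; Redwood Youth 2,250.4681 → $2,250.47.
Rounding difference −$0.01 applied to Redwood Youth → $2,250.46.

Valley Recovery: $950.47 · Riverside Transit: $1,100.00 · Lower Nutrition: $1,859.61 · Bellamy Advocacy: $300.00 · Redwood Youth: $2,250.46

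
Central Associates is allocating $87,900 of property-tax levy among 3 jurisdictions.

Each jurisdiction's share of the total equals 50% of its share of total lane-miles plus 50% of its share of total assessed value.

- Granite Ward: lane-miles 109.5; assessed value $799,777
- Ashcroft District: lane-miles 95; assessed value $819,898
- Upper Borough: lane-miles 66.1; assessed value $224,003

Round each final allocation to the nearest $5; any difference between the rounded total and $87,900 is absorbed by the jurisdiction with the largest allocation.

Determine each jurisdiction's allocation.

Granite Ward: $36,850; Ashcroft District: $34,975; Upper Borough: $16,075

Totals — lane-miles 270.6, assessed value 1,843,678.
Composite weights (50% lane-miles + 50% assessed value): Granite Ward 0.4192; Ashcroft District 0.3979; Upper Borough 0.1829.
Pro-rata amounts: Granite Ward 36,849.90; Ashcroft District 34,974.51; Upper Borough 16,075.59.
After rounding ($5): Granite Ward $36,850; Ashcroft District $34,975; Upper Borough $16,075. Sum = $87,900.
No rounding difference to absorb.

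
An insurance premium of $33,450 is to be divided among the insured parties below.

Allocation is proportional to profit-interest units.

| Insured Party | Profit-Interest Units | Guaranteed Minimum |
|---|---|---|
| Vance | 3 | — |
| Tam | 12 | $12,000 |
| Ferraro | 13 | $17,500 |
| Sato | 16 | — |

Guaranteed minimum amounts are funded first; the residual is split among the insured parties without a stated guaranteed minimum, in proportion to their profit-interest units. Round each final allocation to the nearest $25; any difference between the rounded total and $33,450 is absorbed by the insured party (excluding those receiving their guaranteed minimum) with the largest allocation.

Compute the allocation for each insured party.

Guaranteed amounts: Tam $12,000; Ferraro $17,500. Residual $3,950.
Residual split over remaining profit-interest units 19: Vance 623.68 → $625; Sato 3,326.32 → $3,325.

Vance: $625 | Tam: $12,000 | Ferraro: $17,500 | Sato: $3,325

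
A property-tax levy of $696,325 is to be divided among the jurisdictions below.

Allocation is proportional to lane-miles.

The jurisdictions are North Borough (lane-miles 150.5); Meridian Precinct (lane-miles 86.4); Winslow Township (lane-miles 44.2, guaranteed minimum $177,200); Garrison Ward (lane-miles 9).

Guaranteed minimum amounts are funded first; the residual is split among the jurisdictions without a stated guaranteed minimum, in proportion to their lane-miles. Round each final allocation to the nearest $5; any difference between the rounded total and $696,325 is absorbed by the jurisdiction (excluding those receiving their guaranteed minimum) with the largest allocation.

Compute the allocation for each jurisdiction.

Minimums first: Winslow Township $177,200. Balance $519,125.
Balance split over remaining lane-miles 245.9: North Borough 317,723.92 → $317,725; Meridian Precinct 182,400.98 → $182,400; Garrison Ward 19,000.10 → $19,000.

North Borough: $317,725 | Meridian Precinct: $182,400 | Winslow Township: $177,200 | Garrison Ward: $19,000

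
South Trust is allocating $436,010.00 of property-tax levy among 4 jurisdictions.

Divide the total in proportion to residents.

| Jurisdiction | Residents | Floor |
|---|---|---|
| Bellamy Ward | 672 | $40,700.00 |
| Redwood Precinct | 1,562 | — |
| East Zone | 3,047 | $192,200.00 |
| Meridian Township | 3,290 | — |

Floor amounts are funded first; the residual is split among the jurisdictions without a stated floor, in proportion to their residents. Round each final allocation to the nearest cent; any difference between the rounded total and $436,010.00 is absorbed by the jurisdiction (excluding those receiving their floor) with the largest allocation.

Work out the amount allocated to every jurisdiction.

Bellamy Ward: $40,700.00 · Redwood Precinct: $65,387.02 · East Zone: $192,200.00 · Meridian Township: $137,722.98

Fund the minimums — Bellamy Ward $40,700.00; East Zone $192,200.00. Balance $203,110.00.
Balance split over remaining residents 4,852: Redwood Precinct 65,387.0198 → $65,387.02; Meridian Township 137,722.9802 → $137,722.98.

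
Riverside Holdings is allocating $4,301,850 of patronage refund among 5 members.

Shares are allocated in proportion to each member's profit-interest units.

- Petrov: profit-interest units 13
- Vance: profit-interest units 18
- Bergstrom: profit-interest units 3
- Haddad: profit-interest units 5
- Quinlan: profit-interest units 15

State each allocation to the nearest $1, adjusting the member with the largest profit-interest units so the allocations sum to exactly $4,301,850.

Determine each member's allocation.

Petrov: $1,035,631 · Vance: $1,433,950 · Bergstrom: $238,992 · Haddad: $398,319 · Quinlan: $1,194,958

Combined profit-interest units = 13 + 18 + 3 + 5 + 15 = 54.
Proportional shares: Petrov 1,035,630.56; Vance 1,433,950.00; Bergstrom 238,991.67; Haddad 398,319.44; Quinlan 1,194,958.33.
At nearest $1: Petrov $1,035,631; Vance $1,433,950; Bergstrom $238,992; Haddad $398,319; Quinlan $1,194,958. Sum = $4,301,850.
Rounded total matches; no reconciliation needed.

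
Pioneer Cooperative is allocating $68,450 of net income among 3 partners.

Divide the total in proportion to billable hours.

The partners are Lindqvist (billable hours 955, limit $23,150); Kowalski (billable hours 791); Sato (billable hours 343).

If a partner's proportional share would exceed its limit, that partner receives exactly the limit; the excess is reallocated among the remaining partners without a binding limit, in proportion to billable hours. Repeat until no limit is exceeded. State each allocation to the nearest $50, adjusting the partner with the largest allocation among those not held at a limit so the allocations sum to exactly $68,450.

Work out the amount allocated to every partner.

Lindqvist: $23,150 | Kowalski: $31,600 | Sato: $13,700

Total billable hours = 2,089.
Proportional shares (ignoring caps): Lindqvist 31,292.36; Kowalski 25,918.60; Sato 11,239.04.
Cap binds for Lindqvist ($23,150); remaining pool $45,300 reallocated over remaining billable hours 1,134.
Remaining shares: Kowalski 31,598.15 → $31,600; Sato 13,701.85 → $13,700.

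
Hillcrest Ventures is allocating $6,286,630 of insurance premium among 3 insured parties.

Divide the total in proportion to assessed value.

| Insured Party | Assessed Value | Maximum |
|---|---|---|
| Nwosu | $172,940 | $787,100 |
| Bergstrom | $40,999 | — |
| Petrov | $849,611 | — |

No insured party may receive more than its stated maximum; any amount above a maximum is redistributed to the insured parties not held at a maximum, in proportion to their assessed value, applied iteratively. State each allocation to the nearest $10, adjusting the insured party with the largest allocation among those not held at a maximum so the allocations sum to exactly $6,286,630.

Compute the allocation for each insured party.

Nwosu: $787,100 | Bergstrom: $253,170 | Petrov: $5,246,360

Total assessed value = 1,063,550.
Unconstrained shares: Nwosu 1,022,246.06; Bergstrom 242,344.55; Petrov 5,022,039.40.
Held at cap: Nwosu ($787,100); residual $5,499,530 reallocated over remaining assessed value 890,610.
Redistributed shares: Bergstrom 253,169.43 → $253,170; Petrov 5,246,360.57 → $5,246,360.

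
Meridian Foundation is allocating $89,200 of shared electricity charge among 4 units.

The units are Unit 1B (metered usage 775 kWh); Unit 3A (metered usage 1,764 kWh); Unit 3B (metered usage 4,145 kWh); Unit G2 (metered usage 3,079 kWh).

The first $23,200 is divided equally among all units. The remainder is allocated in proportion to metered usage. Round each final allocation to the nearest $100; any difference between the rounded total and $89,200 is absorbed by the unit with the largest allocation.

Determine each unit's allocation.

Equal tier: $23,200 ÷ 4 = $5,800 apiece.
Remainder $66,000 by metered usage (total 9,763): Unit 1B 5,239.17 → $5,200; Unit 3A 11,925.02 → $11,900; Unit 3B 28,021.10 → $28,000; Unit G2 20,814.71 → $20,800.
Rounding difference +$100 on remainder applied to Unit 3B.
Totals: Unit 1B $5,800 + $5,200 = $11,000; Unit 3A $5,800 + $11,900 = $17,700; Unit 3B $5,800 + $28,100 = $33,900; Unit G2 $5,800 + $20,800 = $26,600.

Unit 1B: $11,000; Unit 3A: $17,700; Unit 3B: $33,900; Unit G2: $26,600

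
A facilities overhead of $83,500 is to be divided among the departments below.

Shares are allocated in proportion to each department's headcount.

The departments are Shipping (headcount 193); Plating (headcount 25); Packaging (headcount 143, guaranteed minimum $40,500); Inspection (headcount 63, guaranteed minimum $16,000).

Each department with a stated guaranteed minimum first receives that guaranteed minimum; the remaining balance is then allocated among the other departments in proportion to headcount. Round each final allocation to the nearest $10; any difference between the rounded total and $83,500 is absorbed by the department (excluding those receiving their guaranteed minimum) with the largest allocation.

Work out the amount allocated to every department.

Shipping: $23,900 · Plating: $3,100 · Packaging: $40,500 · Inspection: $16,000

Guaranteed amounts: Packaging $40,500; Inspection $16,000. Remaining pool $27,000.
Remaining pool split over remaining headcount 218: Shipping 23,903.67 → $23,900; Plating 3,096.33 → $3,100.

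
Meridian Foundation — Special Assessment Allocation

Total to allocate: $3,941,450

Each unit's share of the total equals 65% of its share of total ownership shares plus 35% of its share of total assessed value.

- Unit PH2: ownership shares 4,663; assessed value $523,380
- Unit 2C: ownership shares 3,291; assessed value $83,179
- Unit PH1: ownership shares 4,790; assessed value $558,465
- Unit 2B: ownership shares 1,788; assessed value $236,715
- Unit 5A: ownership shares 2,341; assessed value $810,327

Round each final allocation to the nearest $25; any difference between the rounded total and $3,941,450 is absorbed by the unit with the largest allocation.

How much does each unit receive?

Unit PH2: $1,034,400 · Unit 2C: $551,575 · Unit PH1: $1,075,575 · Unit 2B: $419,100 · Unit 5A: $860,800

Totals — ownership shares 16,873, assessed value 2,212,066.
Combined weights (65% ownership shares + 35% assessed value): Unit PH2 0.2624; Unit 2C 0.1399; Unit PH1 0.2729; Unit 2B 0.1063; Unit 5A 0.2184.
Raw shares: Unit PH2 1,034,409.75; Unit 2C 551,567.74; Unit PH1 1,075,573.04; Unit 2B 419,106.45; Unit 5A 860,793.02.
After rounding ($25): Unit PH2 $1,034,400; Unit 2C $551,575; Unit PH1 $1,075,575; Unit 2B $419,100; Unit 5A $860,800. Sum = $3,941,450.
Rounded total matches; no reconciliation needed.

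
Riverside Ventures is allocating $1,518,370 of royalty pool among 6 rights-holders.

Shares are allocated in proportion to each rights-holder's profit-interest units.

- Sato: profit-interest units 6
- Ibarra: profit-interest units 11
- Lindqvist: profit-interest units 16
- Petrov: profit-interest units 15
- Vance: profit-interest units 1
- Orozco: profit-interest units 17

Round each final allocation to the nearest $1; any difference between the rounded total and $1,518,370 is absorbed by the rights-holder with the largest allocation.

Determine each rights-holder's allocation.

Profit-interest units total: 66.
Raw shares: Sato 6/66 × $1,518,370 = 138,033.64; Ibarra 11/66 × $1,518,370 = 253,061.67; Lindqvist 16/66 × $1,518,370 = 368,089.70; Petrov 15/66 × $1,518,370 = 345,084.09; Vance 1/66 × $1,518,370 = 23,005.61; Orozco 17/66 × $1,518,370 = 391,095.30.
After rounding ($1): Sato $138,034; Ibarra $253,062; Lindqvist $368,090; Petrov $345,084; Vance $23,006; Orozco $391,095. Sum = $1,518,371.
Difference $1,518,370 − $1,518,371 = −$1 applied to largest allocation (Orozco): Orozco becomes $391,094.

Sato: $138,034 · Ibarra: $253,062 · Lindqvist: $368,090 · Petrov: $345,084 · Vance: $23,006 · Orozco: $391,094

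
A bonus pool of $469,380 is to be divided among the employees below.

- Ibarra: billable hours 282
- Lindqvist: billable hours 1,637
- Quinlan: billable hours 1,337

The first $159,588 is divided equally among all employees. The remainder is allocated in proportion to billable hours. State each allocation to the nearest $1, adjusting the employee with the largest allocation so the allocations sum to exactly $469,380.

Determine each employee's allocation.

Ibarra: $80,027; Lindqvist: $208,948; Quinlan: $180,405

Equal tier: $159,588 ÷ 3 = $53,196 apiece.
Remainder $309,792 by billable hours (total 3,256): Ibarra 26,830.88 → $26,831; Lindqvist 155,752.30 → $155,752; Quinlan 127,208.82 → $127,209.
Totals: Ibarra $53,196 + $26,831 = $80,027; Lindqvist $53,196 + $155,752 = $208,948; Quinlan $53,196 + $127,209 = $180,405.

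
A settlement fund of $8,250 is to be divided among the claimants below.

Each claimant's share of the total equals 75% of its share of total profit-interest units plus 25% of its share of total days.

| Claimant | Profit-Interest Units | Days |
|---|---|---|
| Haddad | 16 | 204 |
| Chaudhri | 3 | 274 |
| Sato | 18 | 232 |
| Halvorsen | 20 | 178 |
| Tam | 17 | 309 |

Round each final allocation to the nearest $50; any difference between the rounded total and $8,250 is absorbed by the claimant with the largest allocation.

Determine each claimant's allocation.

Haddad: $1,700 | Chaudhri: $700 | Sato: $1,900 | Halvorsen: $2,000 | Tam: $1,950

Totals — profit-interest units 74, days 1,197.
Composite weights (75% profit-interest units + 25% days): Haddad 0.2048; Chaudhri 0.0876; Sato 0.2309; Halvorsen 0.2399; Tam 0.2368.
Raw shares: Haddad 1,689.34; Chaudhri 722.96; Sato 1,904.82; Halvorsen 1,979.00; Tam 1,953.88.
Rounded to nearest $50: Haddad $1,700; Chaudhri $700; Sato $1,900; Halvorsen $2,000; Tam $1,950. Sum = $8,250.
No rounding difference to absorb.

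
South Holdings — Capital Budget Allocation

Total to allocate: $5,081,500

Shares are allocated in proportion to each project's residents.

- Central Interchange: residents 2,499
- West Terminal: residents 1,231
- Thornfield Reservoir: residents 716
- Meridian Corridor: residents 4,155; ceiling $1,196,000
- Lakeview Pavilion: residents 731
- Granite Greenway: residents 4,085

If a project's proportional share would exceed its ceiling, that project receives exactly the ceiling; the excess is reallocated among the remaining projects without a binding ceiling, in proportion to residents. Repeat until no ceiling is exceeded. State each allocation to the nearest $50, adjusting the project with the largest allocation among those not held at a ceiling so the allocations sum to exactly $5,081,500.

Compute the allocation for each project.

Central Interchange: $1,048,350; West Terminal: $516,400; Thornfield Reservoir: $300,350; Meridian Corridor: $1,196,000; Lakeview Pavilion: $306,650; Granite Greenway: $1,713,750

Total residents = 13,417.
Pro-rata shares before constraints: Central Interchange 946,461.09; West Terminal 466,223.93; Thornfield Reservoir 271,174.93; Meridian Corridor 1,573,647.80; Lakeview Pavilion 276,855.97; Granite Greenway 1,547,136.28.
Capped: Meridian Corridor ($1,196,000); balance $3,885,500 reallocated over remaining residents 9,262.
Remaining shares: Central Interchange 1,048,355.05 → $1,048,350; West Terminal 516,416.59 → $516,400; Thornfield Reservoir 300,369.03 → $300,350; Lakeview Pavilion 306,661.68 → $306,650; Granite Greenway 1,713,697.64 → $1,713,700.
Rounding difference +$50 applied to Granite Greenway → $1,713,750.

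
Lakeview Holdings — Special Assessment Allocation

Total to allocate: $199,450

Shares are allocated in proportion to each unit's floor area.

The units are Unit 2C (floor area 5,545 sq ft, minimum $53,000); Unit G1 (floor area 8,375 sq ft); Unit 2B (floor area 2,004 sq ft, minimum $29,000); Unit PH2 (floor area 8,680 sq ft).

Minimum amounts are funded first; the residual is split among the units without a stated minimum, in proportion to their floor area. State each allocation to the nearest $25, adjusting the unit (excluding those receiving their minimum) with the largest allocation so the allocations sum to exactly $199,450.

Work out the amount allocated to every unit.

Guaranteed amounts: Unit 2C $53,000; Unit 2B $29,000. Remaining pool $117,450.
Remaining pool split over remaining floor area 17,055: Unit G1 57,674.80 → $57,675; Unit PH2 59,775.20 → $59,775.

Unit 2C: $53,000 · Unit G1: $57,675 · Unit 2B: $29,000 · Unit PH2: $59,775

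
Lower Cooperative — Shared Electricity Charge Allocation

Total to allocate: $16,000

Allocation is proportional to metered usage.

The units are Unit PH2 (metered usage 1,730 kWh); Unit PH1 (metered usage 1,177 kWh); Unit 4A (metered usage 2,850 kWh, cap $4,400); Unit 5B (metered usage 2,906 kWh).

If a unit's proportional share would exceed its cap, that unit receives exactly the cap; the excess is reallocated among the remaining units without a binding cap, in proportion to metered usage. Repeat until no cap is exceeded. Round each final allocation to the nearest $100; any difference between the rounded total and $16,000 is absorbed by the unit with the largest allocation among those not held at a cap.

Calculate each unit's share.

Total metered usage = 8,663.
Pro-rata shares before constraints: Unit PH2 3,195.20; Unit PH1 2,173.84; Unit 4A 5,263.77; Unit 5B 5,367.19.
Cap binds for Unit 4A ($4,400); balance $11,600 reallocated over remaining metered usage 5,813.
Redistributed shares: Unit PH2 3,452.26 → $3,500; Unit PH1 2,348.74 → $2,300; Unit 5B 5,799.00 → $5,800.

Unit PH2: $3,500 | Unit PH1: $2,300 | Unit 4A: $4,400 | Unit 5B: $5,800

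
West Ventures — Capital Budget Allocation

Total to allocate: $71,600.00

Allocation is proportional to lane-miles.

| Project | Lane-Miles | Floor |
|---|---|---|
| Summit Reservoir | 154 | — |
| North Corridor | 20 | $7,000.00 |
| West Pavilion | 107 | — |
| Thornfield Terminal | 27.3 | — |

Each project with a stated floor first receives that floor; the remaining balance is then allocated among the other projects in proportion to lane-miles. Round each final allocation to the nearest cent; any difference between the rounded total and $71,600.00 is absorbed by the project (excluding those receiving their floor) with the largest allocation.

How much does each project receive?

Guaranteed amounts: North Corridor $7,000.00. Residual $64,600.00.
Residual split over remaining lane-miles 288.3: Summit Reservoir 34,507.1106 → $34,507.11; West Pavilion 23,975.7197 → $23,975.72; Thornfield Terminal 6,117.1696 → $6,117.17.

Summit Reservoir: $34,507.11; North Corridor: $7,000.00; West Pavilion: $23,975.72; Thornfield Terminal: $6,117.17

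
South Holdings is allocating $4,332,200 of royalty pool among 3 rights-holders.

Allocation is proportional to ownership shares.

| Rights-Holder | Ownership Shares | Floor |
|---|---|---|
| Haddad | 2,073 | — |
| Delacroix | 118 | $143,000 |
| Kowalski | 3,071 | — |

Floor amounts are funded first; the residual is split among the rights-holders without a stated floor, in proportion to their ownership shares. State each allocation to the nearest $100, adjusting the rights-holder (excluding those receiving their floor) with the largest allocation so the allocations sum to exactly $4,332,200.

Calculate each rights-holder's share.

Minimums first: Delacroix $143,000. Balance $4,189,200.
Balance split over remaining ownership shares 5,144: Haddad 1,688,221.54 → $1,688,200; Kowalski 2,500,978.46 → $2,501,000.

Haddad: $1,688,200; Delacroix: $143,000; Kowalski: $2,501,000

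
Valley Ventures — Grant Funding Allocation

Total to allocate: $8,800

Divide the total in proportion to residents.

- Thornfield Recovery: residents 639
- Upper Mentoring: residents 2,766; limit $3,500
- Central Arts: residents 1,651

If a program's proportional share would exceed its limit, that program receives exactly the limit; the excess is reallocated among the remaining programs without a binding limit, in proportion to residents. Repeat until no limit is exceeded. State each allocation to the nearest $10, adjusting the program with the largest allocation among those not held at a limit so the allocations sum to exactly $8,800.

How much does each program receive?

Combined residents = 5,056.
Proportional shares (ignoring caps): Thornfield Recovery 1,112.18; Upper Mentoring 4,814.24; Central Arts 2,873.58.
Capped: Upper Mentoring ($3,500); residual $5,300 reallocated over remaining residents 2,290.
Remaining shares: Thornfield Recovery 1,478.91 → $1,480; Central Arts 3,821.09 → $3,820.

Thornfield Recovery: $1,480 · Upper Mentoring: $3,500 · Central Arts: $3,820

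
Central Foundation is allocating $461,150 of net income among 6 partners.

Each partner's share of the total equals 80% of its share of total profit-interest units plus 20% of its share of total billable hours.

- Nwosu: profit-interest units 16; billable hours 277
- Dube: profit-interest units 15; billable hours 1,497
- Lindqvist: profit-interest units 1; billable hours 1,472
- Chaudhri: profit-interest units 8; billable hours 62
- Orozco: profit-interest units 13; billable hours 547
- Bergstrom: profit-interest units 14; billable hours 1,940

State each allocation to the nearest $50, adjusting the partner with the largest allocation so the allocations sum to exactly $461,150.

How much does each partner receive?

Profit-interest units total 67; billable hours total 5,795.
Combined weights (80% profit-interest units + 20% billable hours): Nwosu 0.2006; Dube 0.2308; Lindqvist 0.0627; Chaudhri 0.0977; Orozco 0.1741; Bergstrom 0.2341.
Proportional shares: Nwosu 92,508.88; Dube 106,419.45; Lindqvist 28,933.80; Chaudhri 45,036.91; Orozco 80,287.24; Bergstrom 107,963.72.
After rounding ($50): Nwosu $92,500; Dube $106,400; Lindqvist $28,950; Chaudhri $45,050; Orozco $80,300; Bergstrom $107,950. Sum = $461,150.
Rounded total matches; no reconciliation needed.

Nwosu: $92,500 | Dube: $106,400 | Lindqvist: $28,950 | Chaudhri: $45,050 | Orozco: $80,300 | Bergstrom: $107,950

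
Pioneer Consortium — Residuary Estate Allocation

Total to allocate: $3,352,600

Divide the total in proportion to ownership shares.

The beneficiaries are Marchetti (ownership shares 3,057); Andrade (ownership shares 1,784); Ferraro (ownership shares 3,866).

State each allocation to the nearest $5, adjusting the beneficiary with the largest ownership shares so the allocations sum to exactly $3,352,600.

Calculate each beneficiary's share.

Sum of ownership shares: 3,057 + 1,784 + 3,866 = 8,707.
Unrounded shares: Marchetti 1,177,087.19; Andrade 686,922.98; Ferraro 1,488,589.82.
Rounded to nearest $5: Marchetti $1,177,085; Andrade $686,925; Ferraro $1,488,590. Sum = $3,352,600.
No rounding difference to absorb.

Marchetti: $1,177,085 | Andrade: $686,925 | Ferraro: $1,488,590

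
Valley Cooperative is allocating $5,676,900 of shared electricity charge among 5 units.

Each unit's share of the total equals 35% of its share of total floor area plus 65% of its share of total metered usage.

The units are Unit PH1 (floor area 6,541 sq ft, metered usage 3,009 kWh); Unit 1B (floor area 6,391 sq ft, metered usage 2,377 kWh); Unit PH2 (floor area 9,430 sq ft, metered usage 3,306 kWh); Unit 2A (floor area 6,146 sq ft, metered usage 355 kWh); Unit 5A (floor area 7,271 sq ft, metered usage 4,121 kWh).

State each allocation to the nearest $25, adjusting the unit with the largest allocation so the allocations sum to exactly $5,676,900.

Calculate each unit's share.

Floor area total 35,779; metered usage total 13,168.
Combined weights (35% floor area + 65% metered usage): Unit PH1 0.2125; Unit 1B 0.1799; Unit PH2 0.2554; Unit 2A 0.0776; Unit 5A 0.2745.
Pro-rata amounts: Unit PH1 1,206,434.27; Unit 1B 1,021,002.98; Unit PH2 1,450,095.52; Unit 2A 440,785.18; Unit 5A 1,558,582.06.
At nearest $25: Unit PH1 $1,206,425; Unit 1B $1,021,000; Unit PH2 $1,450,100; Unit 2A $440,775; Unit 5A $1,558,575. Sum = $5,676,875.
Difference $5,676,900 − $5,676,875 = +$25 applied to largest allocation (Unit 5A): Unit 5A becomes $1,558,600.

Unit PH1: $1,206,425 | Unit 1B: $1,021,000 | Unit PH2: $1,450,100 | Unit 2A: $440,775 | Unit 5A: $1,558,600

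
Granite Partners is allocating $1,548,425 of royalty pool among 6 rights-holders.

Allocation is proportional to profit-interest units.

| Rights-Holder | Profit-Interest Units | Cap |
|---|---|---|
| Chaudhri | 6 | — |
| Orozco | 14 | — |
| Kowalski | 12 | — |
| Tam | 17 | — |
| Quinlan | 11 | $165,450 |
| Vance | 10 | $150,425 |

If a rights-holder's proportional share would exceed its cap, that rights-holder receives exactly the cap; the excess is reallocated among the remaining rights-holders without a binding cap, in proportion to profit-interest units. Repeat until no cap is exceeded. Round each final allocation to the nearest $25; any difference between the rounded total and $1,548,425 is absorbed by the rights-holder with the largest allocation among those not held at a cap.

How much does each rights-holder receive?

Chaudhri: $150,925 | Orozco: $352,150 | Kowalski: $301,850 | Tam: $427,625 | Quinlan: $165,450 | Vance: $150,425

Total profit-interest units = 70.
Unconstrained shares: Chaudhri 132,722.14; Orozco 309,685.00; Kowalski 265,444.29; Tam 376,046.07; Quinlan 243,323.93; Vance 221,203.57.
Cap binds for Quinlan ($165,450), Vance ($150,425); residual $1,232,550 reallocated over remaining profit-interest units 49.
Redistributed shares: Chaudhri 150,924.49 → $150,925; Orozco 352,157.14 → $352,150; Kowalski 301,848.98 → $301,850; Tam 427,619.39 → $427,625.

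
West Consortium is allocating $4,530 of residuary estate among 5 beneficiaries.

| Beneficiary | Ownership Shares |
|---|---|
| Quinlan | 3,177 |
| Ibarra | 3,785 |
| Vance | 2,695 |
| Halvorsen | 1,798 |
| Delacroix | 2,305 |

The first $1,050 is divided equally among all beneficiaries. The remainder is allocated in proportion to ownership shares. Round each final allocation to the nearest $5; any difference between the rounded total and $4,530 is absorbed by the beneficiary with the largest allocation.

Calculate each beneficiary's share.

$1,050 shared equally gives $210 per beneficiary.
Remainder $3,480 by ownership shares (total 13,760): Quinlan 803.49 → $805; Ibarra 957.25 → $955; Vance 681.58 → $680; Halvorsen 454.73 → $455; Delacroix 582.95 → $585.
Totals: Quinlan $210 + $805 = $1,015; Ibarra $210 + $955 = $1,165; Vance $210 + $680 = $890; Halvorsen $210 + $455 = $665; Delacroix $210 + $585 = $795.

Quinlan: $1,015 | Ibarra: $1,165 | Vance: $890 | Halvorsen: $665 | Delacroix: $795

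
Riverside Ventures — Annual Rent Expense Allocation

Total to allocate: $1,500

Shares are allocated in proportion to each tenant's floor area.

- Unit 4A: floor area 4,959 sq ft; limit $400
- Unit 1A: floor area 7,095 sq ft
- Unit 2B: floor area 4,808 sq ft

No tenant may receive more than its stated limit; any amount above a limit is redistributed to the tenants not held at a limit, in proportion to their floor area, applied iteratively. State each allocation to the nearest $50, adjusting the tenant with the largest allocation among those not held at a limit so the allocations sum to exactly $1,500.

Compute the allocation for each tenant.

Unit 4A: $400; Unit 1A: $650; Unit 2B: $450

Sum of floor area: 16,862.
Pro-rata shares before constraints: Unit 4A 441.14; Unit 1A 631.15; Unit 2B 427.71.
Capped: Unit 4A ($400); residual $1,100 reallocated over remaining floor area 11,903.
Redistributed shares: Unit 1A 655.68 → $650; Unit 2B 444.32 → $450.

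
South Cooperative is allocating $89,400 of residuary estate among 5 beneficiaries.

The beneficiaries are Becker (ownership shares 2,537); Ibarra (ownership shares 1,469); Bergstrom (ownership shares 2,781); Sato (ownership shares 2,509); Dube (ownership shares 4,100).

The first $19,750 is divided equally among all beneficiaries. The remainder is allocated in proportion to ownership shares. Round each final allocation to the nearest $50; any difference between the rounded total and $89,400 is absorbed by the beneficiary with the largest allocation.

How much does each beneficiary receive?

Equal tier: $19,750 ÷ 5 = $3,950 apiece.
Remainder $69,650 by ownership shares (total 13,396): Becker 13,190.66 → $13,200; Ibarra 7,637.79 → $7,650; Bergstrom 14,459.29 → $14,450; Sato 13,045.08 → $13,050; Dube 21,317.18 → $21,300.
Totals: Becker $3,950 + $13,200 = $17,150; Ibarra $3,950 + $7,650 = $11,600; Bergstrom $3,950 + $14,450 = $18,400; Sato $3,950 + $13,050 = $17,000; Dube $3,950 + $21,300 = $25,250.

Becker: $17,150 · Ibarra: $11,600 · Bergstrom: $18,400 · Sato: $17,000 · Dube: $25,250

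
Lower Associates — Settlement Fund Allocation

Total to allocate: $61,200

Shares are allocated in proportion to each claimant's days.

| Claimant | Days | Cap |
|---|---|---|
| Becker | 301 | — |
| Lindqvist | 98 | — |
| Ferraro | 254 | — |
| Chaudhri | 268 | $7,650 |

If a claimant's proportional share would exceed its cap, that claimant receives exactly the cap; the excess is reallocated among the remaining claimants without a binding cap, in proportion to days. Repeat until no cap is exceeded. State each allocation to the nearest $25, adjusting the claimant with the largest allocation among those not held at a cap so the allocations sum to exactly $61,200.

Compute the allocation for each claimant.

Total days = 921.
Unconstrained shares: Becker 20,001.30; Lindqvist 6,512.05; Ferraro 16,878.18; Chaudhri 17,808.47.
Held at cap: Chaudhri ($7,650); residual $53,550 reallocated over remaining days 653.
Shares after redistribution: Becker 24,683.84 → $24,675; Lindqvist 8,036.60 → $8,025; Ferraro 20,829.56 → $20,825.
Rounding difference +$25 applied to Becker → $24,700.

Becker: $24,700; Lindqvist: $8,025; Ferraro: $20,825; Chaudhri: $7,650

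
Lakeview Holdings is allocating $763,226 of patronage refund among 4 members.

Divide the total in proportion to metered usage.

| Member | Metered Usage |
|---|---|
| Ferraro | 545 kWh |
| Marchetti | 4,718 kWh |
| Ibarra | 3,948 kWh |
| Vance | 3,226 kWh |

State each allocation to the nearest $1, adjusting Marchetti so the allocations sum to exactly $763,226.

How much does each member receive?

Sum of metered usage: 12,437.
Unrounded shares: Ferraro 545/12,437 × $763,226 = 33,445.22; Marchetti 4,718/12,437 × $763,226 = 289,531.26; Ibarra 3,948/12,437 × $763,226 = 242,278.38; Vance 3,226/12,437 × $763,226 = 197,971.14.
At nearest $1: Ferraro $33,445; Marchetti $289,531; Ibarra $242,278; Vance $197,971. Sum = $763,225.
Difference $763,226 − $763,225 = +$1 applied to Marchetti: Marchetti becomes $289,532.

Ferraro: $33,445; Marchetti: $289,532; Ibarra: $242,278; Vance: $197,971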